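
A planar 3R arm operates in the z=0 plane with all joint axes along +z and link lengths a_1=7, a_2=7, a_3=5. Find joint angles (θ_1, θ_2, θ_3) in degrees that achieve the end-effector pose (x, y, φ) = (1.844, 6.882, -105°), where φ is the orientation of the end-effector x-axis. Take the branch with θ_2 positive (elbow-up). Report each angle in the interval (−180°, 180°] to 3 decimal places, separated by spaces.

wrist centre = target − a_3·(cos φ, sin φ) = (3.1381, 11.7116)
cos θ_2 = (147.0099−7²−7²)/(2·7·7) = 0.5001; θ_2 = 59.9933° (elbow-up)
β = atan2(11.7116,3.1381) = 75.0001°; ψ = atan2(6.0618,10.5007) = 29.9967°
θ_1 = β − ψ = 45.0035°
θ_3 = φ − θ_1 − θ_2 = 150.0032° (wrapped to (-180°,180°])

45.003 59.993 150.003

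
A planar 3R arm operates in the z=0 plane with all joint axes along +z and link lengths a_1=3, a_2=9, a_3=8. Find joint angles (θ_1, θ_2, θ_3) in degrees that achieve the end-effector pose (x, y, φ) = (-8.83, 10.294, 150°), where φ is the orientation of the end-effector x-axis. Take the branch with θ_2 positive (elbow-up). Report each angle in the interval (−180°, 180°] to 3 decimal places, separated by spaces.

wrist centre = target − a_3·(cos φ, sin φ) = (-1.9018, 6.2940)
cos θ_2 = (43.2313−3²−9²)/(2·3·9) = -0.8661; θ_2 = 150.0071° (elbow-up)
β = atan2(6.2940,-1.9018) = 106.8127°; ψ = atan2(4.4990,-4.7948) = 136.8227°
θ_1 = β − ψ = -30.0100°
θ_3 = φ − θ_1 − θ_2 = 30.0029° (wrapped to (-180°,180°])

-30.010 150.007 30.003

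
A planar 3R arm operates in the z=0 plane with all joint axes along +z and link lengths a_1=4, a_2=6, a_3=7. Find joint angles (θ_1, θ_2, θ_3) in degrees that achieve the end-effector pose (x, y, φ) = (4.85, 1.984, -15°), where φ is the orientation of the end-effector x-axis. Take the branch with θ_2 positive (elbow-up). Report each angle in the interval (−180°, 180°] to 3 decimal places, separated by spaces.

wrist centre = target − a_3·(cos φ, sin φ) = (-1.9115, 3.7957)
cos θ_2 = (18.0614−4²−6²)/(2·4·6) = -0.7071; θ_2 = 134.9958° (elbow-up)
β = atan2(3.7957,-1.9115) = 116.7292°; ψ = atan2(4.2430,-0.2423) = 93.2688°
θ_1 = β − ψ = 23.4604°
θ_3 = φ − θ_1 − θ_2 = -173.4562° (wrapped to (-180°,180°])

23.460 134.996 -173.456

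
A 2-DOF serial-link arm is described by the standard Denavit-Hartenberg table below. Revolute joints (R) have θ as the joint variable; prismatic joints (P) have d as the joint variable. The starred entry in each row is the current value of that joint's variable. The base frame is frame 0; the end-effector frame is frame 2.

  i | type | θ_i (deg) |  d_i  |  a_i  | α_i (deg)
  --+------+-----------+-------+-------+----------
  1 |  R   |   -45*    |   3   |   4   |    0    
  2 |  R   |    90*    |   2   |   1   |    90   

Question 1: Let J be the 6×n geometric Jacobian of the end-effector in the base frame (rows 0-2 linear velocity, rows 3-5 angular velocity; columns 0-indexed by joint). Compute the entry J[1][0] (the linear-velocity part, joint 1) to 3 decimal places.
axis z_0 = ẑ; lever o_n−o_0 = (3.5355,-2.1213,5.0000)
cross product → J_v[:, 0] = (2.1213,3.5355,-0.0000)
J_ω[:, 0] = z_0
entry J[1][0] = 3.5355

3.536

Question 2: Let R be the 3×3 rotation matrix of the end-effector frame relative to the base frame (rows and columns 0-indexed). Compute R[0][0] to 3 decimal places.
0.707

End-effector x-axis (col 0 of R) = (0.7071,0.7071,0.0000)
R[0][0] = 0.7071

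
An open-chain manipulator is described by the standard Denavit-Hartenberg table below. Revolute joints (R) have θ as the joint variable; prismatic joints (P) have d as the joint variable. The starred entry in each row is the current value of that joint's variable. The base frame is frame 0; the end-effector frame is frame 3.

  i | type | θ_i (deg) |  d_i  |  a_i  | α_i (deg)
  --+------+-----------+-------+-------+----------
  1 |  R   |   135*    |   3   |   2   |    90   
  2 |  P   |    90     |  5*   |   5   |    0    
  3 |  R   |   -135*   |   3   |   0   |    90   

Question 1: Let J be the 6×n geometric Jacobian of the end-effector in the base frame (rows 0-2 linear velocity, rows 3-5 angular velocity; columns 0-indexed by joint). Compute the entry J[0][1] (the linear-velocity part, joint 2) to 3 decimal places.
0.707

prismatic axis z_1 = (0.7071,0.7071,0.0000)
J_v[:, 1] = z_1; J_ω[:, 1] = (0,0,0)
entry J[0][1] = 0.7071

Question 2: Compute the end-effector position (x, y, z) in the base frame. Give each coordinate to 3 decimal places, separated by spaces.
4.243 7.071 8.000

after link 1: o_1 = (-1.4142, 1.4142, 3.0000)
after link 2: o_2 = (2.1213, 4.9497, 8.0000)
after link 3: o_3 = (4.2426, 7.0711, 8.0000)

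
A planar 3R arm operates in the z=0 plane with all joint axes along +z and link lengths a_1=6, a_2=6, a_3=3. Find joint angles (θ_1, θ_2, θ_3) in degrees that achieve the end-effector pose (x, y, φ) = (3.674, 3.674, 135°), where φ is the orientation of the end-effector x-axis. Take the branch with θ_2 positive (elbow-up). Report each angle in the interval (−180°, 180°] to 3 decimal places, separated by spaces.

-45.003 120.003 60.000

wrist centre = target − a_3·(cos φ, sin φ) = (5.7953, 1.5527)
cos θ_2 = (35.9966−6²−6²)/(2·6·6) = -0.5000; θ_2 = 120.0032° (elbow-up)
β = atan2(1.5527,5.7953) = 14.9984°; ψ = atan2(5.1960,2.9997) = 60.0016°
θ_1 = β − ψ = -45.0032°
θ_3 = φ − θ_1 − θ_2 = 60.0000° (wrapped to (-180°,180°])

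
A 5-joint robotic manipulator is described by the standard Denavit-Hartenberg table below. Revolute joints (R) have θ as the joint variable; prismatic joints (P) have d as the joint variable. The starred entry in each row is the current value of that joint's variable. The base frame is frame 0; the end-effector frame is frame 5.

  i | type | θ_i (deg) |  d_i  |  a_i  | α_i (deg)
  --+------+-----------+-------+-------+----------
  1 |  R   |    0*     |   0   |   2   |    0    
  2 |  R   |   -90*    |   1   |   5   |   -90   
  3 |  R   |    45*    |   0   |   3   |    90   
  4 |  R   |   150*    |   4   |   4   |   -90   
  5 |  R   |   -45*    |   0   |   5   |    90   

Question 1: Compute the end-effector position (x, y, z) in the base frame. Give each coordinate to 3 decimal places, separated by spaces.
5.768 -7.835 8.822

after link 1: o_1 = (2.0000, 0.0000, 0.0000)
after link 2: o_2 = (2.0000, -5.0000, 1.0000)
after link 3: o_3 = (2.0000, -7.1213, -1.1213)
after link 4: o_4 = (4.0000, -7.5003, 4.1566)
after link 5: o_5 = (5.7678, -7.8352, 8.8217)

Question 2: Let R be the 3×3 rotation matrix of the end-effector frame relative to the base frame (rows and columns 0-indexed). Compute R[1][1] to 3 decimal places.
0.354

End-effector y-axis (col 1 of R) = (-0.8660,0.3536,0.3536)
R[1][1] = 0.3536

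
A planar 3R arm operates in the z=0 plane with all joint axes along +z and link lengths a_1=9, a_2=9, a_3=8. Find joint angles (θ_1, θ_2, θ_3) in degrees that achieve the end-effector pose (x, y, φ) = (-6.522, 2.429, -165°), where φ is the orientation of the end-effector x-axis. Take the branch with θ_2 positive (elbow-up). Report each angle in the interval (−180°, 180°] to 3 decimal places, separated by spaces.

wrist centre = target − a_3·(cos φ, sin φ) = (1.2054, 4.4996)
cos θ_2 = (21.6990−9²−9²)/(2·9·9) = -0.8661; θ_2 = 150.0035° (elbow-up)
β = atan2(4.4996,1.2054) = 75.0029°; ψ = atan2(4.4995,1.2055) = 75.0017°
θ_1 = β − ψ = 0.0012°
θ_3 = φ − θ_1 − θ_2 = 44.9954° (wrapped to (-180°,180°])

0.001 150.003 44.995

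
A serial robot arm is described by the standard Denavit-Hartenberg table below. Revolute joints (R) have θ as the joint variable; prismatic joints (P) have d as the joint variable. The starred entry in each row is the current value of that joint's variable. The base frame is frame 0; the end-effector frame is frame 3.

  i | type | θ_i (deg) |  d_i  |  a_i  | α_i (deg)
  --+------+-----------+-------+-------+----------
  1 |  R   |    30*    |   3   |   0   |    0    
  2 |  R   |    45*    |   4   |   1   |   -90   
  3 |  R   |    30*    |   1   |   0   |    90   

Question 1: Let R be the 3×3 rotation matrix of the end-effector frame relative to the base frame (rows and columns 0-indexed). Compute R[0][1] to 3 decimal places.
-0.966

End-effector y-axis (col 1 of R) = (-0.9659,0.2588,0.0000)
R[0][1] = -0.9659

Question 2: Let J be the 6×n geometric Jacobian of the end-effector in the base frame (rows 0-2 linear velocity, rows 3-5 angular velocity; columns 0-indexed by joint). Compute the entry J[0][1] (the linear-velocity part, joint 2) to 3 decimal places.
-1.225

axis z_1 = (0.0000,0.0000,1.0000); lever o_n−o_1 = (-0.7071,1.2247,4.0000)
cross product → J_v[:, 1] = (-1.2247,-0.7071,0.0000)
J_ω[:, 1] = z_1
entry J[0][1] = -1.2247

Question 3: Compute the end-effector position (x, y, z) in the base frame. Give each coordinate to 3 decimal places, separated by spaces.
after link 1: o_1 = (0.0000, 0.0000, 3.0000)
after link 2: o_2 = (0.2588, 0.9659, 7.0000)
after link 3: o_3 = (-0.7071, 1.2247, 7.0000)

-0.707 1.225 7.000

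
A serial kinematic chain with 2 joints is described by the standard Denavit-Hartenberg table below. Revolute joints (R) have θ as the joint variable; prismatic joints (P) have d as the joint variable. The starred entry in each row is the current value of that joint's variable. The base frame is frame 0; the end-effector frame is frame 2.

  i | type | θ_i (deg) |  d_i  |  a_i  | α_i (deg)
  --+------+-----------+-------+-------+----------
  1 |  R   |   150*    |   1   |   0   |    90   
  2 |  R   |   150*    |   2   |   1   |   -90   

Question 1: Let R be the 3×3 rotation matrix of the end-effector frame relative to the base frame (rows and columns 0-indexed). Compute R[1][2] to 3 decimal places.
-0.250

End-effector z-axis (col 2 of R) = (0.4330,-0.2500,-0.8660)
R[1][2] = -0.2500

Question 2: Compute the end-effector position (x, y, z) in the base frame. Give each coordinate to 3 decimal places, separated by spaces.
1.750 1.299 1.500

after link 1: o_1 = (0.0000, 0.0000, 1.0000)
after link 2: o_2 = (1.7500, 1.2990, 1.5000)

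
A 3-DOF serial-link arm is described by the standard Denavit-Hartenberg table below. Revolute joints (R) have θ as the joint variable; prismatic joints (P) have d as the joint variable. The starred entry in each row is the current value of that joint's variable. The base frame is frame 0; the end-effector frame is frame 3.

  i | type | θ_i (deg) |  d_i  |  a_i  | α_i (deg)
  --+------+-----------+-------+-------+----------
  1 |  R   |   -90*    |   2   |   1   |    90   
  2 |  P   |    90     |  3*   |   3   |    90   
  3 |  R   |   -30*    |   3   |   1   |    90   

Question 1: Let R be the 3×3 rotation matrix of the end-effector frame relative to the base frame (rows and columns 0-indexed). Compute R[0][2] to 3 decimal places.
End-effector z-axis (col 2 of R) = (0.8660,-0.0000,-0.5000)
R[0][2] = 0.8660

0.866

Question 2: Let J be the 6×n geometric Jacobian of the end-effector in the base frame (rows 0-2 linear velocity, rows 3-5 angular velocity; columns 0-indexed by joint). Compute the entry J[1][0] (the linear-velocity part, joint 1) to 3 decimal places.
-2.500

axis z_0 = ẑ; lever o_n−o_0 = (-2.5000,-4.0000,5.8660)
cross product → J_v[:, 0] = (4.0000,-2.5000,0.0000)
J_ω[:, 0] = z_0
entry J[1][0] = -2.5000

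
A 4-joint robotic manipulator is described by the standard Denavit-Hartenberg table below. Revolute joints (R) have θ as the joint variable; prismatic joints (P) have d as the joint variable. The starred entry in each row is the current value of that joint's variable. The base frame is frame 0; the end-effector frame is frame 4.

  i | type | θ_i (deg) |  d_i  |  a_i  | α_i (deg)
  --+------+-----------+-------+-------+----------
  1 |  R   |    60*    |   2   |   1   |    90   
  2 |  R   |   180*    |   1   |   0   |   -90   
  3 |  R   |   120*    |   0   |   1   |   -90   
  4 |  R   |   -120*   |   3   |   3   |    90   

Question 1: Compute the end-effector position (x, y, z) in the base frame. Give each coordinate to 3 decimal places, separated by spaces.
4.214 1.433 -0.598

after link 1: o_1 = (0.5000, 0.8660, 2.0000)
after link 2: o_2 = (1.3660, 0.3660, 2.0000)
after link 3: o_3 = (0.8660, 1.2321, 2.0000)
after link 4: o_4 = (4.2141, 1.4330, -0.5981)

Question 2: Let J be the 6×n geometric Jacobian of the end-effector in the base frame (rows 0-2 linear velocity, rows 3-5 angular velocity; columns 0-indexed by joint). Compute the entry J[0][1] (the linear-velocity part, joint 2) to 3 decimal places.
axis z_1 = (0.8660,-0.5000,0.0000); lever o_n−o_1 = (3.7141,0.5670,-2.5981)
cross product → J_v[:, 1] = (1.2990,2.2500,2.3481)
J_ω[:, 1] = z_1
entry J[0][1] = 1.2990

1.299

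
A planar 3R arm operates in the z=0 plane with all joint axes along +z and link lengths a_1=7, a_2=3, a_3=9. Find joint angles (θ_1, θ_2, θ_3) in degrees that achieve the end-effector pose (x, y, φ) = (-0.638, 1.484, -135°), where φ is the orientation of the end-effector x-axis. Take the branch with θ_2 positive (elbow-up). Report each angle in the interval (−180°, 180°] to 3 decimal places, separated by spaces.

45.006 29.989 150.005

wrist centre = target − a_3·(cos φ, sin φ) = (5.7260, 7.8480)
cos θ_2 = (94.3771−7²−3²)/(2·7·3) = 0.8661; θ_2 = 29.9889° (elbow-up)
β = atan2(7.8480,5.7260) = 53.8851°; ψ = atan2(1.4995,9.5984) = 8.8792°
θ_1 = β − ψ = 45.0059°
θ_3 = φ − θ_1 − θ_2 = 150.0052° (wrapped to (-180°,180°])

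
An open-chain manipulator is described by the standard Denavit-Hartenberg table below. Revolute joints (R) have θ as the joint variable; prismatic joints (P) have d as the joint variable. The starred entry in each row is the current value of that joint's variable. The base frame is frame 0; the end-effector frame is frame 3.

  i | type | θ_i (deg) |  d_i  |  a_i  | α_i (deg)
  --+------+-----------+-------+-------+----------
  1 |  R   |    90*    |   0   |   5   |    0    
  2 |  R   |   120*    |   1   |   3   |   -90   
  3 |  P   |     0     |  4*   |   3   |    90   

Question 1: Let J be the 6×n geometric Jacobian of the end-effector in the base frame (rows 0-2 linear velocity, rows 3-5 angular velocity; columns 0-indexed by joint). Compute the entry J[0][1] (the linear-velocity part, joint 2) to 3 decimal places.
axis z_1 = (0.0000,0.0000,1.0000); lever o_n−o_1 = (-3.1962,-6.4641,1.0000)
cross product → J_v[:, 1] = (6.4641,-3.1962,0.0000)
J_ω[:, 1] = z_1
entry J[0][1] = 6.4641

6.464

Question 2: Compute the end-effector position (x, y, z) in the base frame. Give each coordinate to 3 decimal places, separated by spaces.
after link 1: o_1 = (0.0000, 5.0000, 0.0000)
after link 2: o_2 = (-2.5981, 3.5000, 1.0000)
after link 3: o_3 = (-3.1962, -1.4641, 1.0000)

-3.196 -1.464 1.000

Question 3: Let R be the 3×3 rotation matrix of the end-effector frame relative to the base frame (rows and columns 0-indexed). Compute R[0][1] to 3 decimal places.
0.500

End-effector y-axis (col 1 of R) = (0.5000,-0.8660,0.0000)
R[0][1] = 0.5000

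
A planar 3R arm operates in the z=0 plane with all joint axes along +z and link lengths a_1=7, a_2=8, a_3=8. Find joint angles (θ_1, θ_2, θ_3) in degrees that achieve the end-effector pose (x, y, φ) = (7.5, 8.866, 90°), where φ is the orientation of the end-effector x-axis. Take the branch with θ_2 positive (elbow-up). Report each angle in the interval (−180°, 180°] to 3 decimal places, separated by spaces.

wrist centre = target − a_3·(cos φ, sin φ) = (7.5000, 0.8660)
cos θ_2 = (57.0000−7²−8²)/(2·7·8) = -0.5000; θ_2 = 120.0000° (elbow-up)
β = atan2(0.8660,7.5000) = 6.5866°; ψ = atan2(6.9282,3.0000) = 66.5868°
θ_1 = β − ψ = -60.0002°
θ_3 = φ − θ_1 − θ_2 = 30.0002° (wrapped to (-180°,180°])

-60.000 120.000 30.000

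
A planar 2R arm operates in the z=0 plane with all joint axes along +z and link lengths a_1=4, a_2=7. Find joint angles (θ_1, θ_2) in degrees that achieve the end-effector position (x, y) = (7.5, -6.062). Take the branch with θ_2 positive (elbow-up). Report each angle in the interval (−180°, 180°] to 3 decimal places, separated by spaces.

-77.897 60.003

cos θ_2 = (92.9978−4²−7²)/(2·4·7) = 0.5000; θ_2 = 60.0025° (elbow-up)
β = atan2(-6.0620,7.5000) = -38.9475°; ψ = atan2(6.0623,7.4997) = 38.9500°
θ_1 = β − ψ = -77.8975°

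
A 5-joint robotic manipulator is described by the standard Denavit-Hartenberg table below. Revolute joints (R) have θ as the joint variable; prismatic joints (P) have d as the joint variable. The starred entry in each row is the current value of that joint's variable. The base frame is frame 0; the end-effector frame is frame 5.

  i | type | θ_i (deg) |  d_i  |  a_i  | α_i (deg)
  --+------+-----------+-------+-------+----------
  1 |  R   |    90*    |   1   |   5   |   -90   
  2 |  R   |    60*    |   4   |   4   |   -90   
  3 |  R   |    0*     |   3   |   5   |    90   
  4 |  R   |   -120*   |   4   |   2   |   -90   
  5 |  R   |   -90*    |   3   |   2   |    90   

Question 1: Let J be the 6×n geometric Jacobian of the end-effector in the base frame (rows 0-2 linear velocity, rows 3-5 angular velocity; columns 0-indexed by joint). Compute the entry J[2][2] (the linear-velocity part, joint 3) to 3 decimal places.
axis z_2 = (-0.0000,-0.8660,-0.5000); lever o_n−o_2 = (-6.0000,3.5000,-5.5981)
cross product → J_v[:, 2] = (6.5981,3.0000,-5.1962)
J_ω[:, 2] = z_2
entry J[2][2] = -5.1962

-5.196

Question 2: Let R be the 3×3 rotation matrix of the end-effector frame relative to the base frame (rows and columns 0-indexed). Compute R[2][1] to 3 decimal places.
-0.500

End-effector y-axis (col 1 of R) = (-0.0000,0.8660,-0.5000)
R[2][1] = -0.5000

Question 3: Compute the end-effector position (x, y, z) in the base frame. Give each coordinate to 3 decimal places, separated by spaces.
-10.000 10.500 -8.062

after link 1: o_1 = (0.0000, 5.0000, 1.0000)
after link 2: o_2 = (-4.0000, 7.0000, -2.4641)
after link 3: o_3 = (-4.0000, 6.9019, -8.2942)
after link 4: o_4 = (-8.0000, 7.9019, -6.5622)
after link 5: o_5 = (-10.0000, 10.5000, -8.0622)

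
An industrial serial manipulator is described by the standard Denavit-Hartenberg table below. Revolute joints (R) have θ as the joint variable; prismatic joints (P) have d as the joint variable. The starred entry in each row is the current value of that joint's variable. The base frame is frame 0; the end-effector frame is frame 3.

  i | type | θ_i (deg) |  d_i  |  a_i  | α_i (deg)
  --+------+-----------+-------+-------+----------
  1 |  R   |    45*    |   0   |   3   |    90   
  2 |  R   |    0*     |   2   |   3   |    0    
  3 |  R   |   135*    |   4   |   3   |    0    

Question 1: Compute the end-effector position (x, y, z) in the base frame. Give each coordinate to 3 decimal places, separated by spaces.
after link 1: o_1 = (2.1213, 2.1213, 0.0000)
after link 2: o_2 = (5.6569, 2.8284, 0.0000)
after link 3: o_3 = (6.9853, -1.5000, 2.1213)

6.985 -1.500 2.121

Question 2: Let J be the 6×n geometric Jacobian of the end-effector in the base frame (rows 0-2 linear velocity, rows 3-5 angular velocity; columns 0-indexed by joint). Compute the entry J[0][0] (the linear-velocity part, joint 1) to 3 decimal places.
axis z_0 = ẑ; lever o_n−o_0 = (6.9853,-1.5000,2.1213)
cross product → J_v[:, 0] = (1.5000,6.9853,-0.0000)
J_ω[:, 0] = z_0
entry J[0][0] = 1.5000

1.500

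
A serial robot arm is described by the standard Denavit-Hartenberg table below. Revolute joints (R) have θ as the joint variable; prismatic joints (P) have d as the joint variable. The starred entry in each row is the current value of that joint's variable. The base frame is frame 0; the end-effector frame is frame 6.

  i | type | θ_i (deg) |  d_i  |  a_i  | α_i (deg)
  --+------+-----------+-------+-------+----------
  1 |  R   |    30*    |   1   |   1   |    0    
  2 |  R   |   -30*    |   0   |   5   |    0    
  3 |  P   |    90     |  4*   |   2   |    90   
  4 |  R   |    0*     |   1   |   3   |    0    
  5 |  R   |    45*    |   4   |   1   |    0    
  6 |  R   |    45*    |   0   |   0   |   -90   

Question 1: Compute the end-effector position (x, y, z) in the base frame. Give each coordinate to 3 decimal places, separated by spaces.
10.866 6.207 5.707

after link 1: o_1 = (0.8660, 0.5000, 1.0000)
after link 2: o_2 = (5.8660, 0.5000, 1.0000)
after link 3: o_3 = (5.8660, 2.5000, 5.0000)
after link 4: o_4 = (6.8660, 5.5000, 5.0000)
after link 5: o_5 = (10.8660, 6.2071, 5.7071)
after link 6: o_6 = (10.8660, 6.2071, 5.7071)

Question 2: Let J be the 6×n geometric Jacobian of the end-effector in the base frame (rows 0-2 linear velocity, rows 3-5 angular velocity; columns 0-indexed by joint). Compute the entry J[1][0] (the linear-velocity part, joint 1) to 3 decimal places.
10.866

axis z_0 = ẑ; lever o_n−o_0 = (10.8660,6.2071,5.7071)
cross product → J_v[:, 0] = (-6.2071,10.8660,0.0000)
J_ω[:, 0] = z_0
entry J[1][0] = 10.8660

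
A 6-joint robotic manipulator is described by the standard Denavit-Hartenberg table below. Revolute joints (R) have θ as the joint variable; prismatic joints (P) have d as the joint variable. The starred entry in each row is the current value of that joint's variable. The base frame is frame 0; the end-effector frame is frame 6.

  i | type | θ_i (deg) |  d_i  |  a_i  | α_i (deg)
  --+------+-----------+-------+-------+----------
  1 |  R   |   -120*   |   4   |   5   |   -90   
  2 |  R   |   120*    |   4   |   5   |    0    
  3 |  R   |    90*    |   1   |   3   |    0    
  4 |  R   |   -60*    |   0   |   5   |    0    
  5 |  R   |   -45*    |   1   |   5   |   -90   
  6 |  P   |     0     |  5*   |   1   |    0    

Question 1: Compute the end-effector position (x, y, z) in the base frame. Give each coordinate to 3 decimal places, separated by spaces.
after link 1: o_1 = (-2.5000, -4.3301, 4.0000)
after link 2: o_2 = (2.2141, -4.1651, -0.3301)
after link 3: o_3 = (4.3792, -2.4151, 1.1699)
after link 4: o_4 = (6.5442, 1.3349, -1.3301)
after link 5: o_5 = (8.0573, 1.9557, -6.1598)
after link 6: o_6 = (10.6015, 6.3624, -5.8316)

10.602 6.362 -5.832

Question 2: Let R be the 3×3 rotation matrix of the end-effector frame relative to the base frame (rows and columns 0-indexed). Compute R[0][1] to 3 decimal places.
-0.866

End-effector y-axis (col 1 of R) = (-0.8660,0.5000,-0.0000)
R[0][1] = -0.8660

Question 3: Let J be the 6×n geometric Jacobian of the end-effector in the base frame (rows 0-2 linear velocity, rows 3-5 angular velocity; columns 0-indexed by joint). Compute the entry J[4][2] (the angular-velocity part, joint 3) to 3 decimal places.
-0.500

axis z_2 = (0.8660,-0.5000,0.0000); lever o_n−o_2 = (8.3874,10.5274,-5.5015)
cross product → J_v[:, 2] = (2.7507,4.7644,13.3107)
J_ω[:, 2] = z_2
entry J[4][2] = -0.5000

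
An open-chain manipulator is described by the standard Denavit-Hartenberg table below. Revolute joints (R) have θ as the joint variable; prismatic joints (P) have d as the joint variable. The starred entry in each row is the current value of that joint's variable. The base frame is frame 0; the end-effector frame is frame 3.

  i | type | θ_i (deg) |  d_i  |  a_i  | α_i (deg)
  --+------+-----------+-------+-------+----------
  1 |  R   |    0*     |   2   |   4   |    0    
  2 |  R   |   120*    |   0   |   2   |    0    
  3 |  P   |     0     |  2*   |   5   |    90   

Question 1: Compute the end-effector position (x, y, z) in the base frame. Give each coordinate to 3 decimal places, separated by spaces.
0.500 6.062 4.000

after link 1: o_1 = (4.0000, 0.0000, 2.0000)
after link 2: o_2 = (3.0000, 1.7321, 2.0000)
after link 3: o_3 = (0.5000, 6.0622, 4.0000)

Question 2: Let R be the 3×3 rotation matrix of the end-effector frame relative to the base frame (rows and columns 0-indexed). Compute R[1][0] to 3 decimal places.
0.866

End-effector x-axis (col 0 of R) = (-0.5000,0.8660,0.0000)
R[1][0] = 0.8660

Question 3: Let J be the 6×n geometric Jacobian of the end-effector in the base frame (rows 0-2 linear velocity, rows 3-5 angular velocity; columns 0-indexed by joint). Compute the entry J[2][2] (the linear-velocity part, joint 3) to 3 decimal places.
1.000

prismatic axis z_2 = (0.0000,0.0000,1.0000)
J_v[:, 2] = z_2; J_ω[:, 2] = (0,0,0)
entry J[2][2] = 1.0000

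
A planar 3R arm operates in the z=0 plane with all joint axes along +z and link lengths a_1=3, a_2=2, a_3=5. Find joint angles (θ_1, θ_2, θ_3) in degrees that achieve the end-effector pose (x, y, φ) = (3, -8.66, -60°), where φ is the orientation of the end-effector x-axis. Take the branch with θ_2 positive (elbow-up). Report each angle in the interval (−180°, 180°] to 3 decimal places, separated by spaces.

-106.831 60.012 -13.182

wrist centre = target − a_3·(cos φ, sin φ) = (0.5000, -4.3299)
cos θ_2 = (18.9978−3²−2²)/(2·3·2) = 0.4998; θ_2 = 60.0121° (elbow-up)
β = atan2(-4.3299,0.5000) = -83.4128°; ψ = atan2(1.7323,3.9996) = 23.4177°
θ_1 = β − ψ = -106.8305°
θ_3 = φ − θ_1 − θ_2 = -13.1816° (wrapped to (-180°,180°])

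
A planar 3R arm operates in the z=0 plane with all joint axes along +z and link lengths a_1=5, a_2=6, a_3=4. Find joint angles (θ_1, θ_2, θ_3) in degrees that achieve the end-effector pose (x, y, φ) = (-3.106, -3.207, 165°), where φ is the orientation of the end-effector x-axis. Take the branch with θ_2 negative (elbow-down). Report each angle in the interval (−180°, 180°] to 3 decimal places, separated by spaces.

0.008 -135.003 -60.005

wrist centre = target − a_3·(cos φ, sin φ) = (0.7577, -4.2423)
cos θ_2 = (18.5710−5²−6²)/(2·5·6) = -0.7071; θ_2 = -135.0035° (elbow-down)
β = atan2(-4.2423,0.7577) = -79.8733°; ψ = atan2(-4.2424,0.7571) = -79.8814°
θ_1 = β − ψ = 0.0081°
θ_3 = φ − θ_1 − θ_2 = -60.0046° (wrapped to (-180°,180°])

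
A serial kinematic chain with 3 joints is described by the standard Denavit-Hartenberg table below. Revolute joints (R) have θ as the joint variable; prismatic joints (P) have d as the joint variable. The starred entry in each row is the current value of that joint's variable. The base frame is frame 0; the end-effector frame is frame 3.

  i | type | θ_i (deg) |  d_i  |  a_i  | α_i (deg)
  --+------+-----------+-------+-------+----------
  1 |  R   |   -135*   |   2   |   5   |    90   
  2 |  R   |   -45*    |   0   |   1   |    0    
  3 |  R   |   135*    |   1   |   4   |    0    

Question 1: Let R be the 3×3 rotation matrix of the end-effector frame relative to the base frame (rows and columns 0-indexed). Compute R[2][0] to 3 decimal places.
1.000

End-effector x-axis (col 0 of R) = (0.0000,0.0000,1.0000)
R[2][0] = 1.0000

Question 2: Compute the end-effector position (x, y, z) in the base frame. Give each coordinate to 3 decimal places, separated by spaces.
-4.743 -3.328 5.293

after link 1: o_1 = (-3.5355, -3.5355, 2.0000)
after link 2: o_2 = (-4.0355, -4.0355, 1.2929)
after link 3: o_3 = (-4.7426, -3.3284, 5.2929)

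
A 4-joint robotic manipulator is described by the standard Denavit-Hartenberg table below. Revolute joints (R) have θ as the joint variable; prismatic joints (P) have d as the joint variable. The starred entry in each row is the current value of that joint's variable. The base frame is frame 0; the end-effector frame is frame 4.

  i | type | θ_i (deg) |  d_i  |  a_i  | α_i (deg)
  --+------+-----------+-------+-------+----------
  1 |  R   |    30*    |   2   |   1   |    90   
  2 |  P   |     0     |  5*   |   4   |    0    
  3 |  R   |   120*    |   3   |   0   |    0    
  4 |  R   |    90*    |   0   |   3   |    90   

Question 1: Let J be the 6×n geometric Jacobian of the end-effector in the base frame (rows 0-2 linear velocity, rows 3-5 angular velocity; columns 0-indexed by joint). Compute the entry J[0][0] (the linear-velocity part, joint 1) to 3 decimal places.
5.727

axis z_0 = ẑ; lever o_n−o_0 = (6.0801,-5.7272,0.5000)
cross product → J_v[:, 0] = (5.7272,6.0801,-0.0000)
J_ω[:, 0] = z_0
entry J[0][0] = 5.7272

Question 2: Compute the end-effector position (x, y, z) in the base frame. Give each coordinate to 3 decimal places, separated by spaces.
after link 1: o_1 = (0.8660, 0.5000, 2.0000)
after link 2: o_2 = (6.8301, -1.8301, 2.0000)
after link 3: o_3 = (8.3301, -4.4282, 2.0000)
after link 4: o_4 = (6.0801, -5.7272, 0.5000)

6.080 -5.727 0.500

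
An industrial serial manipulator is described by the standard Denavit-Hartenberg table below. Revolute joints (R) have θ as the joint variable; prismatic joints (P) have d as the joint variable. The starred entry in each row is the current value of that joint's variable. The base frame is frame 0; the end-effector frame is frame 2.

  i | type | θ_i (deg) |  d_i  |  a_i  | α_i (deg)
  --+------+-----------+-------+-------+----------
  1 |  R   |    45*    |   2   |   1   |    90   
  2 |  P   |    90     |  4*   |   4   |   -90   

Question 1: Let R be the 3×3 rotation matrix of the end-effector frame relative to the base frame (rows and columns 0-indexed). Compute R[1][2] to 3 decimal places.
-0.707

End-effector z-axis (col 2 of R) = (-0.7071,-0.7071,0.0000)
R[1][2] = -0.7071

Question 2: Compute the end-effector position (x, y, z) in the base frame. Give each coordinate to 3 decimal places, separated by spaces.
after link 1: o_1 = (0.7071, 0.7071, 2.0000)
after link 2: o_2 = (3.5355, -2.1213, 6.0000)

3.536 -2.121 6.000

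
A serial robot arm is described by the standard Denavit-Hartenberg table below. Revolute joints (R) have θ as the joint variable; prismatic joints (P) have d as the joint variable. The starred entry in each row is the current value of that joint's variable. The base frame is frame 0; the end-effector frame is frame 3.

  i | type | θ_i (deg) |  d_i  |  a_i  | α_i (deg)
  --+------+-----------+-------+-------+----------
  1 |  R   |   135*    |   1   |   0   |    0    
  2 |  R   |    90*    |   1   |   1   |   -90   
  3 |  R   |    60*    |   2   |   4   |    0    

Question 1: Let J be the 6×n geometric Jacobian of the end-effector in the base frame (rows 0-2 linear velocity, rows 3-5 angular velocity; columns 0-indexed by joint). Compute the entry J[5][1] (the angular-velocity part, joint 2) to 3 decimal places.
axis z_1 = (0.0000,0.0000,1.0000); lever o_n−o_1 = (-0.7071,-3.5355,-2.4641)
cross product → J_v[:, 1] = (3.5355,-0.7071,0.0000)
J_ω[:, 1] = z_1
entry J[5][1] = 1.0000

1.000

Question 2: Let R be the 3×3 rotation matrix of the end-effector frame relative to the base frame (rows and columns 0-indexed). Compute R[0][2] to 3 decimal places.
0.707

End-effector z-axis (col 2 of R) = (0.7071,-0.7071,0.0000)
R[0][2] = 0.7071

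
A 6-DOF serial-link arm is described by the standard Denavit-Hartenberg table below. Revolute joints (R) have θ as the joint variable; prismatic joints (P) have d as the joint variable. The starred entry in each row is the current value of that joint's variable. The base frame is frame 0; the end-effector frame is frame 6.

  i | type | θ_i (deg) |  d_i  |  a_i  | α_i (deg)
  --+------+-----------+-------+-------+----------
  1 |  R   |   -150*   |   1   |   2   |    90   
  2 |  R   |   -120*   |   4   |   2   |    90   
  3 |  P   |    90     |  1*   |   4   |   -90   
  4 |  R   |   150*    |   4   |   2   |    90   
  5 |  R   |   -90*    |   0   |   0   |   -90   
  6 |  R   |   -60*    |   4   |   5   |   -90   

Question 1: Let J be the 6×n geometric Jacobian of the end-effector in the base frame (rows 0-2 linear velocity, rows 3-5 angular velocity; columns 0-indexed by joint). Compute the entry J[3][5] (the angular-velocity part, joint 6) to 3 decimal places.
0.058

axis z_5 = (0.0580,-0.9665,-0.2500); lever o_n−o_5 = (-2.5804,-2.9898,-5.0401)
cross product → J_v[:, 5] = (4.1238,0.9375,-2.6675)
J_ω[:, 5] = z_5
entry J[3][5] = 0.0580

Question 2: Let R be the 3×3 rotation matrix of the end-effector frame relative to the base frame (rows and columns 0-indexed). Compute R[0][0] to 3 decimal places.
End-effector x-axis (col 0 of R) = (-0.5625,0.1752,-0.8080)
R[0][0] = -0.5625

-0.563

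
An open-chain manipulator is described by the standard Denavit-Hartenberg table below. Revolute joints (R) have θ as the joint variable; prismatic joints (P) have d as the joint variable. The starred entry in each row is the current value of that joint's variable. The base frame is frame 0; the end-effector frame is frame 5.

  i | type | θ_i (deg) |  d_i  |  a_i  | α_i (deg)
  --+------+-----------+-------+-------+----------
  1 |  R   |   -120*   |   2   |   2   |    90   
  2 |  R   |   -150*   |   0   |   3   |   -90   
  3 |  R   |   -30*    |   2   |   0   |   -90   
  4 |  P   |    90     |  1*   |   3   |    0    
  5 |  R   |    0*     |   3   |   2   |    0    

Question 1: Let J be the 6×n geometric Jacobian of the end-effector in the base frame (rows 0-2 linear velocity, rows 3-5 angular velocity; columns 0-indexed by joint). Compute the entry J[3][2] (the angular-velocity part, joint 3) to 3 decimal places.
axis z_2 = (-0.2500,-0.4330,-0.8660); lever o_n−o_2 = (4.6160,1.0670,1.5981)
cross product → J_v[:, 2] = (0.2321,-3.5981,1.7321)
J_ω[:, 2] = z_2
entry J[3][2] = -0.2500

-0.250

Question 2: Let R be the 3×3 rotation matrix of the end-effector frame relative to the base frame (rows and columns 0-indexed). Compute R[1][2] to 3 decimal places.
End-effector z-axis (col 2 of R) = (0.9665,-0.0580,-0.2500)
R[1][2] = -0.0580

-0.058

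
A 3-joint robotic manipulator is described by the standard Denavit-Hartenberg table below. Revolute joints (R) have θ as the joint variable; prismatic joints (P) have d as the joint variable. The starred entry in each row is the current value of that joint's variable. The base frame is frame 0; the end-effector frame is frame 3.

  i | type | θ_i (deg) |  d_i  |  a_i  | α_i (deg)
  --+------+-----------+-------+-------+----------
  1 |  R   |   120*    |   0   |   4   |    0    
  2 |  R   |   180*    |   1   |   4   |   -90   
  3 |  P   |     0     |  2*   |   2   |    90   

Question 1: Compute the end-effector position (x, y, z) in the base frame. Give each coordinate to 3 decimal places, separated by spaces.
after link 1: o_1 = (-2.0000, 3.4641, 0.0000)
after link 2: o_2 = (-0.0000, -0.0000, 1.0000)
after link 3: o_3 = (2.7321, -0.7321, 1.0000)

2.732 -0.732 1.000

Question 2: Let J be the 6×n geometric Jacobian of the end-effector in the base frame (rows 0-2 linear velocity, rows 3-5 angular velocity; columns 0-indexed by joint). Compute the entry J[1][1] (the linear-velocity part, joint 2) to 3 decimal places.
4.732

axis z_1 = (0.0000,0.0000,1.0000); lever o_n−o_1 = (4.7321,-4.1962,1.0000)
cross product → J_v[:, 1] = (4.1962,4.7321,-0.0000)
J_ω[:, 1] = z_1
entry J[1][1] = 4.7321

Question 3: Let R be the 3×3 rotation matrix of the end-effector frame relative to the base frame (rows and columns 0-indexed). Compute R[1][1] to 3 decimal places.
0.500

End-effector y-axis (col 1 of R) = (0.8660,0.5000,0.0000)
R[1][1] = 0.5000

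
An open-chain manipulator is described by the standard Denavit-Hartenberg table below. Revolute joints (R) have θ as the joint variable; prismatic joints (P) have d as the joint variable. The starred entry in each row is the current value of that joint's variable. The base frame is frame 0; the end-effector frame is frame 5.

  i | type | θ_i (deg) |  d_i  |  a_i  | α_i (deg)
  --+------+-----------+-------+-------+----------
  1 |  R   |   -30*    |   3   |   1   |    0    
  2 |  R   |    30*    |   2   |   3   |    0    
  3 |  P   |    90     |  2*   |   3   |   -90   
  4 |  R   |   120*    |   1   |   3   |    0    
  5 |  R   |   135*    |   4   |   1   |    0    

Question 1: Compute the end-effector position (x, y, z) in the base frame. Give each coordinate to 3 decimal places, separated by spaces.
after link 1: o_1 = (0.8660, -0.5000, 3.0000)
after link 2: o_2 = (3.8660, -0.5000, 5.0000)
after link 3: o_3 = (3.8660, 2.5000, 7.0000)
after link 4: o_4 = (2.8660, 1.0000, 4.4019)
after link 5: o_5 = (-1.1340, 0.7412, 5.3678)

-1.134 0.741 5.368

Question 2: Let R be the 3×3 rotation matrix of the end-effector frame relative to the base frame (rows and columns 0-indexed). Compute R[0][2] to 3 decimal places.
End-effector z-axis (col 2 of R) = (-1.0000,0.0000,0.0000)
R[0][2] = -1.0000

-1.000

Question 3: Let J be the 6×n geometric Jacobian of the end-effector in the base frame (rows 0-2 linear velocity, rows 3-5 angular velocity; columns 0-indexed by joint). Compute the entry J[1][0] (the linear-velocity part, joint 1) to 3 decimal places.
-1.134

axis z_0 = ẑ; lever o_n−o_0 = (-1.1340,0.7412,5.3678)
cross product → J_v[:, 0] = (-0.7412,-1.1340,0.0000)
J_ω[:, 0] = z_0
entry J[1][0] = -1.1340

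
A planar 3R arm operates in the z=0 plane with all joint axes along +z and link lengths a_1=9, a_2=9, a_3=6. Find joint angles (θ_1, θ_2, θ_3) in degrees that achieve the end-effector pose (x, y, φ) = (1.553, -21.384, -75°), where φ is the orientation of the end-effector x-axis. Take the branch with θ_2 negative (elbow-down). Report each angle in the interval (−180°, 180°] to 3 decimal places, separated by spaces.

wrist centre = target − a_3·(cos φ, sin φ) = (0.0001, -15.5884)
cos θ_2 = (242.9996−9²−9²)/(2·9·9) = 0.5000; θ_2 = -60.0002° (elbow-down)
β = atan2(-15.5884,0.0001) = -89.9997°; ψ = atan2(-7.7942,13.5000) = -30.0001°
θ_1 = β − ψ = -59.9996°
θ_3 = φ − θ_1 − θ_2 = 44.9998° (wrapped to (-180°,180°])

-60.000 -60.000 45.000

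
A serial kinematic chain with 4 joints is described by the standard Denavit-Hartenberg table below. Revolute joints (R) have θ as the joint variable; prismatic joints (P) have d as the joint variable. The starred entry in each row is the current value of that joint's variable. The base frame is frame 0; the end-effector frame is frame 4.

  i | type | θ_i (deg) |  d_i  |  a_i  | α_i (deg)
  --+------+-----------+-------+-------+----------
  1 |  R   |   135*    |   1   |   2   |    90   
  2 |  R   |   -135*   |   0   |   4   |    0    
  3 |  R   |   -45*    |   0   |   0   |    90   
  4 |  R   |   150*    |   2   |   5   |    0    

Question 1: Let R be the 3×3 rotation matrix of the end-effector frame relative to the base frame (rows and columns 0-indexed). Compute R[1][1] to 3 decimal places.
-0.259

End-effector y-axis (col 1 of R) = (-0.9659,-0.2588,0.0000)
R[1][1] = -0.2588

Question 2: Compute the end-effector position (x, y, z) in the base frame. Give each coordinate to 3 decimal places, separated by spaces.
-0.708 4.244 0.172

after link 1: o_1 = (-1.4142, 1.4142, 1.0000)
after link 2: o_2 = (0.5858, -0.5858, -1.8284)
after link 3: o_3 = (0.5858, -0.5858, -1.8284)
after link 4: o_4 = (-0.7083, 4.2438, 0.1716)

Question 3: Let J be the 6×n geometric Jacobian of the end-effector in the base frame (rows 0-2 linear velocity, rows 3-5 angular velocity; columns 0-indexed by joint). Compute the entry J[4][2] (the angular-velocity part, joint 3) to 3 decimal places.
0.707

axis z_2 = (0.7071,0.7071,0.0000); lever o_n−o_2 = (-1.2941,4.8296,2.0000)
cross product → J_v[:, 2] = (1.4142,-1.4142,4.3301)
J_ω[:, 2] = z_2
entry J[4][2] = 0.7071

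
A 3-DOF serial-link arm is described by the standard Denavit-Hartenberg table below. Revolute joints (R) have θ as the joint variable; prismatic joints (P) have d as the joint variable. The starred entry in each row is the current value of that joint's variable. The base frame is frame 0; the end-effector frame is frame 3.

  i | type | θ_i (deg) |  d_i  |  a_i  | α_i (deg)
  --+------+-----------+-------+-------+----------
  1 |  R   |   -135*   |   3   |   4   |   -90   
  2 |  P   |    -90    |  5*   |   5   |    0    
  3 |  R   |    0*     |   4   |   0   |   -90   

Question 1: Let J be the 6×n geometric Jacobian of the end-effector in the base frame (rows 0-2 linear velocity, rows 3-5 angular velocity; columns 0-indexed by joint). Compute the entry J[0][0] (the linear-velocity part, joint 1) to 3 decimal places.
axis z_0 = ẑ; lever o_n−o_0 = (3.5355,-9.1924,8.0000)
cross product → J_v[:, 0] = (9.1924,3.5355,-0.0000)
J_ω[:, 0] = z_0
entry J[0][0] = 9.1924

9.192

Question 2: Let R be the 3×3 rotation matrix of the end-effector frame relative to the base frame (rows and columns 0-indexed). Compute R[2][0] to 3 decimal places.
1.000

End-effector x-axis (col 0 of R) = (-0.0000,-0.0000,1.0000)
R[2][0] = 1.0000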